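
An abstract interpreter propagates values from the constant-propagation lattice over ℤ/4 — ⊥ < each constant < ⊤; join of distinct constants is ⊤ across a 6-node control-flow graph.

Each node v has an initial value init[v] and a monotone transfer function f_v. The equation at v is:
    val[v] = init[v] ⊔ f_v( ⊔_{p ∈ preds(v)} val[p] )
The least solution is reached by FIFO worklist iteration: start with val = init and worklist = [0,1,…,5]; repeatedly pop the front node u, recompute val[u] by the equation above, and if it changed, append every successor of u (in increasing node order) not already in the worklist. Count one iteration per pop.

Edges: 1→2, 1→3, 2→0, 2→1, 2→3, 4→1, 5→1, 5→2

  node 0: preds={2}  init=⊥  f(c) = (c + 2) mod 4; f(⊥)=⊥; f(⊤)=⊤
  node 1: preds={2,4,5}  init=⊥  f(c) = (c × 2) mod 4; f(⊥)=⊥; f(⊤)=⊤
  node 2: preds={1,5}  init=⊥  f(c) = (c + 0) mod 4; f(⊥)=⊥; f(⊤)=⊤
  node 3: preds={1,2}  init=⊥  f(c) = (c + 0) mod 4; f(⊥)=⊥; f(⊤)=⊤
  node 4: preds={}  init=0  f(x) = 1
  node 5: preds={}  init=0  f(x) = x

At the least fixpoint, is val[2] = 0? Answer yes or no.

no

Trace (12 dequeues):
  [1] u=0 | in ⊥ | out ⊥ | ==
  [2] u=1 | in 0 | out 0 | prev ⊥ | push {}
  [3] u=2 | in 0 | out 0 | prev ⊥ | push {0,1}
  [4] u=3 | in 0 | out 0 | prev ⊥ | push {}
  [5] u=4 | in ⊥ | out ⊤ | prev 0 | push {}
  [6] u=5 | in ⊥ | out 0 | ==
  [7] u=0 | in 0 | out 2 | prev ⊥ | push {}
  [8] u=1 | in ⊤ | out ⊤ | prev 0 | push {2,3}
  [9] u=2 | in ⊤ | out ⊤ | prev 0 | push {0,1}
  [10] u=3 | in ⊤ | out ⊤ | prev 0 | push {}
  [11] u=0 | in ⊤ | out ⊤ | prev 2 | push {}
  [12] u=1 | in ⊤ | out ⊤ | ==

Converged values:
  [0] ⊤
  [1] ⊤
  [2] ⊤
  [3] ⊤
  [4] ⊤
  [5] 0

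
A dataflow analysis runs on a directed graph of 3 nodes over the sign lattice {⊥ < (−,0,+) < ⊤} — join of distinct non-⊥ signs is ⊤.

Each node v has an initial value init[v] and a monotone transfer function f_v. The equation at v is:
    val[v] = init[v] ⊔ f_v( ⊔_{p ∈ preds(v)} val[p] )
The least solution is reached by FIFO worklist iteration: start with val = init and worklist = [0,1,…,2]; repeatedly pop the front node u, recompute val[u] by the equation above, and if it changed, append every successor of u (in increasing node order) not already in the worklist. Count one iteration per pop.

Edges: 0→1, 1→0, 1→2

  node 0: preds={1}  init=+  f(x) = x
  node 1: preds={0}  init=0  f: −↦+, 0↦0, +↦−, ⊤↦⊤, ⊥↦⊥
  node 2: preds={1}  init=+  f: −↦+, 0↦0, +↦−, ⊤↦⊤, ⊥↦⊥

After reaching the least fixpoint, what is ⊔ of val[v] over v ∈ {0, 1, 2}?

⊤

Iteration log — 4 steps:
  step 1. node 0  ⊔preds=0  new=⊤  old=+  +wl: 
  step 2. node 1  ⊔preds=⊤  new=⊤  old=0  +wl: 0
  step 3. node 2  ⊔preds=⊤  new=⊤  old=+  +wl: 
  step 4. node 0  ⊔preds=⊤  new=⊤  stable

Least fixpoint reached:
  node 0: ⊤
  node 1: ⊤
  node 2: ⊤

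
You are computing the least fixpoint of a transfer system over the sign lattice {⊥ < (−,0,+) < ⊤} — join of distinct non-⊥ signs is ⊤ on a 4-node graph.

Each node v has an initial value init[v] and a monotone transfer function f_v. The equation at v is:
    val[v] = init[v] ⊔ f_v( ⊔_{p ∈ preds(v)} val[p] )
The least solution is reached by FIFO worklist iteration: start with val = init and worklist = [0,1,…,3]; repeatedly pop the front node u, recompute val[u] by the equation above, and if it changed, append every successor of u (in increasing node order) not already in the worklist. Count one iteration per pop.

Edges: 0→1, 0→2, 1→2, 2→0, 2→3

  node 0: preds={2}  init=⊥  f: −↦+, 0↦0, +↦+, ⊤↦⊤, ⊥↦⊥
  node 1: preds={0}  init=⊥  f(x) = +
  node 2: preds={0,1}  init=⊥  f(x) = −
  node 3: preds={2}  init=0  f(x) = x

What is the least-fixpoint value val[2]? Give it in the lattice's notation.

Trace (7 dequeues):
  [1] u=0 | in ⊥ | out ⊥ | ==
  [2] u=1 | in ⊥ | out + | prev ⊥ | push {}
  [3] u=2 | in + | out − | prev ⊥ | push {0}
  [4] u=3 | in − | out ⊤ | prev 0 | push {}
  [5] u=0 | in − | out + | prev ⊥ | push {1,2}
  [6] u=1 | in + | out + | ==
  [7] u=2 | in + | out − | ==

Converged values:
  [0] +
  [1] +
  [2] −
  [3] ⊤

−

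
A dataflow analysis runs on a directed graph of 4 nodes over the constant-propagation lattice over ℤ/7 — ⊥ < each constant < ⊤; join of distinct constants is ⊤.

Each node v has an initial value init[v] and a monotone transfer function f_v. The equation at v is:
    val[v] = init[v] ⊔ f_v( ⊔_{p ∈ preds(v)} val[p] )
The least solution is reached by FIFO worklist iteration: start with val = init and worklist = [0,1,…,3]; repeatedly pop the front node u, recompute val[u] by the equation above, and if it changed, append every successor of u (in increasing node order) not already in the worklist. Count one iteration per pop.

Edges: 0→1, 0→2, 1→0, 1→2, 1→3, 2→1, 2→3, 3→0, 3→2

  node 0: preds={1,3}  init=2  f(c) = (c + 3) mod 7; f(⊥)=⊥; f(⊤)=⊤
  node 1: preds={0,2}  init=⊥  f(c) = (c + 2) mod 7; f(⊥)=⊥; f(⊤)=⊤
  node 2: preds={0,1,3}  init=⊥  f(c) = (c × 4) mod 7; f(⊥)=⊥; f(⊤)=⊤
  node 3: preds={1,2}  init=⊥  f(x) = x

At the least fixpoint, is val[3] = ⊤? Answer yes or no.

yes

Worklist (9 pops):
  #1 pop 0: in=⊥ → 2 (no change)
  #2 pop 1: in=2 → 4 (was ⊥); enqueue [0]
  #3 pop 2: in=⊤ → ⊤ (was ⊥); enqueue [1]
  #4 pop 3: in=⊤ → ⊤ (was ⊥); enqueue [2]
  #5 pop 0: in=⊤ → ⊤ (was 2); enqueue []
  #6 pop 1: in=⊤ → ⊤ (was 4); enqueue [0,3]
  #7 pop 2: in=⊤ → ⊤ (no change)
  #8 pop 0: in=⊤ → ⊤ (no change)
  #9 pop 3: in=⊤ → ⊤ (no change)

Fixpoint:
  val[0] = ⊤
  val[1] = ⊤
  val[2] = ⊤
  val[3] = ⊤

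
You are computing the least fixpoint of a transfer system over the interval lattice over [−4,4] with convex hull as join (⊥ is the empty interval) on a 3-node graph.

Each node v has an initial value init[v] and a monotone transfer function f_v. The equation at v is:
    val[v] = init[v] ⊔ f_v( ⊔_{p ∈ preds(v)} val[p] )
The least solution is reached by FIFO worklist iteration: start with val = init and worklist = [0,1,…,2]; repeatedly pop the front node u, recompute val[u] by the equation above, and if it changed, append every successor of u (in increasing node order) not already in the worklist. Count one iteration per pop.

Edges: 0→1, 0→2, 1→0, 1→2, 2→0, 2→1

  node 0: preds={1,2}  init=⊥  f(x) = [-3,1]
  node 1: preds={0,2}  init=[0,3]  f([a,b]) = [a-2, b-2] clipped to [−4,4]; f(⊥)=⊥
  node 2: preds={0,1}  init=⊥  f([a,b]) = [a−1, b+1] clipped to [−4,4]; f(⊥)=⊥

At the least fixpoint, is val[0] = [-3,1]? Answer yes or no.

yes

Worklist (5 pops):
  #1 pop 0: in=[0,3] → [-3,1] (was ⊥); enqueue []
  #2 pop 1: in=[-3,1] → [-4,3] (was [0,3]); enqueue [0]
  #3 pop 2: in=[-4,3] → [-4,4] (was ⊥); enqueue [1]
  #4 pop 0: in=[-4,4] → [-3,1] (no change)
  #5 pop 1: in=[-4,4] → [-4,3] (no change)

Fixpoint:
  val[0] = [-3,1]
  val[1] = [-4,3]
  val[2] = [-4,4]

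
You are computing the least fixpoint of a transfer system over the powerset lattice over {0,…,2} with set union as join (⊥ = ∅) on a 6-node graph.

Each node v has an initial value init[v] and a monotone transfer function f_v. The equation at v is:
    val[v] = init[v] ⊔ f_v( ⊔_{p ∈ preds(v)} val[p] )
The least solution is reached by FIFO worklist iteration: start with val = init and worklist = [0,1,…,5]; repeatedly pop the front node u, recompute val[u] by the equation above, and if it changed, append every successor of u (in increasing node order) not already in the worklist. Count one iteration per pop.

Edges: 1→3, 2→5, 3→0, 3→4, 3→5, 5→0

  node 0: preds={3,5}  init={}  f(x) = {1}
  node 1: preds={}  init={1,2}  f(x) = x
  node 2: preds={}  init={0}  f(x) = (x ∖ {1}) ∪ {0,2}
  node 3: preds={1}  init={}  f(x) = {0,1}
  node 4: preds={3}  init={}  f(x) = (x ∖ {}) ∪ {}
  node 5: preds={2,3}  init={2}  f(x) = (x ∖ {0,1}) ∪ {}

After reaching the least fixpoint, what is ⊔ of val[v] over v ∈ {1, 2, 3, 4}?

Iteration log — 7 steps:
  step 1. node 0  ⊔preds={2}  new={1}  old={}  +wl: 
  step 2. node 1  ⊔preds={}  new={1,2}  stable
  step 3. node 2  ⊔preds={}  new={0,2}  old={0}  +wl: 
  step 4. node 3  ⊔preds={1,2}  new={0,1}  old={}  +wl: 0
  step 5. node 4  ⊔preds={0,1}  new={0,1}  old={}  +wl: 
  step 6. node 5  ⊔preds={0,1,2}  new={2}  stable
  step 7. node 0  ⊔preds={0,1,2}  new={1}  stable

Least fixpoint reached:
  node 0: {1}
  node 1: {1,2}
  node 2: {0,2}
  node 3: {0,1}
  node 4: {0,1}
  node 5: {2}

{0,1,2}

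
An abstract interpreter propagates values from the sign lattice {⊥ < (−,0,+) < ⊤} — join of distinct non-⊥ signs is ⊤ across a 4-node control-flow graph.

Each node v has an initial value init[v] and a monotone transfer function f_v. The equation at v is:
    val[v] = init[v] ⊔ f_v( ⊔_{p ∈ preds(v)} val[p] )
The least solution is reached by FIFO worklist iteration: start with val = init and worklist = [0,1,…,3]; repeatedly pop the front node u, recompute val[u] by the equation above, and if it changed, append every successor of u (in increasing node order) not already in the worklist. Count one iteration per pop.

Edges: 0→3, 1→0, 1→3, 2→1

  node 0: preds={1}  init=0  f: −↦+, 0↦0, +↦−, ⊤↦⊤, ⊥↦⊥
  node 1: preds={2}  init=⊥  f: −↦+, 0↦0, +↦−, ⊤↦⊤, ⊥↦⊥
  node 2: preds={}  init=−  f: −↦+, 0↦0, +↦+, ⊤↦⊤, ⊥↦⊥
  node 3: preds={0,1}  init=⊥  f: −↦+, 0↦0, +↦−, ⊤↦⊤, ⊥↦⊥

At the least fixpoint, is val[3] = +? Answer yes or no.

no

Worklist (6 pops):
  #1 pop 0: in=⊥ → 0 (no change)
  #2 pop 1: in=− → + (was ⊥); enqueue [0]
  #3 pop 2: in=⊥ → − (no change)
  #4 pop 3: in=⊤ → ⊤ (was ⊥); enqueue []
  #5 pop 0: in=+ → ⊤ (was 0); enqueue [3]
  #6 pop 3: in=⊤ → ⊤ (no change)

Fixpoint:
  val[0] = ⊤
  val[1] = +
  val[2] = −
  val[3] = ⊤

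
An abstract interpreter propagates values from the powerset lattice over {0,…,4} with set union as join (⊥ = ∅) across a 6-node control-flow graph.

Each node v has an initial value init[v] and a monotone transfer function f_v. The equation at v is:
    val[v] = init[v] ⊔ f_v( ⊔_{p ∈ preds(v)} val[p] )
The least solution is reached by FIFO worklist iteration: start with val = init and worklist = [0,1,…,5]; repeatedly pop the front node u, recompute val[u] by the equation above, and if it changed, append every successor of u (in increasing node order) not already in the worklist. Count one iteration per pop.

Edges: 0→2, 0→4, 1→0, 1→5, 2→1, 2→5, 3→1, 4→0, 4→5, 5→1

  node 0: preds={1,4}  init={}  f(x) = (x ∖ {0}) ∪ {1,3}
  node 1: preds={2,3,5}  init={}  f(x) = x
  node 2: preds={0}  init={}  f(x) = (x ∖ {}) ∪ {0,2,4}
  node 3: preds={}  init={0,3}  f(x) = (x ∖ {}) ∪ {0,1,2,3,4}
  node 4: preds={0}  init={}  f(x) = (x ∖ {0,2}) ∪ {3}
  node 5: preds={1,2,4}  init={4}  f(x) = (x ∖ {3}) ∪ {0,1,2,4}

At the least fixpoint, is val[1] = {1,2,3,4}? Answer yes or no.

Worklist (14 pops):
  #1 pop 0: in={} → {1,3} (was {}); enqueue []
  #2 pop 1: in={0,3,4} → {0,3,4} (was {}); enqueue [0]
  #3 pop 2: in={1,3} → {0,1,2,3,4} (was {}); enqueue [1]
  #4 pop 3: in={} → {0,1,2,3,4} (was {0,3}); enqueue []
  #5 pop 4: in={1,3} → {1,3} (was {}); enqueue []
  #6 pop 5: in={0,1,2,3,4} → {0,1,2,4} (was {4}); enqueue []
  #7 pop 0: in={0,1,3,4} → {1,3,4} (was {1,3}); enqueue [2,4]
  #8 pop 1: in={0,1,2,3,4} → {0,1,2,3,4} (was {0,3,4}); enqueue [0,5]
  #9 pop 2: in={1,3,4} → {0,1,2,3,4} (no change)
  #10 pop 4: in={1,3,4} → {1,3,4} (was {1,3}); enqueue []
  #11 pop 0: in={0,1,2,3,4} → {1,2,3,4} (was {1,3,4}); enqueue [2,4]
  #12 pop 5: in={0,1,2,3,4} → {0,1,2,4} (no change)
  #13 pop 2: in={1,2,3,4} → {0,1,2,3,4} (no change)
  #14 pop 4: in={1,2,3,4} → {1,3,4} (no change)

Fixpoint:
  val[0] = {1,2,3,4}
  val[1] = {0,1,2,3,4}
  val[2] = {0,1,2,3,4}
  val[3] = {0,1,2,3,4}
  val[4] = {1,3,4}
  val[5] = {0,1,2,4}

no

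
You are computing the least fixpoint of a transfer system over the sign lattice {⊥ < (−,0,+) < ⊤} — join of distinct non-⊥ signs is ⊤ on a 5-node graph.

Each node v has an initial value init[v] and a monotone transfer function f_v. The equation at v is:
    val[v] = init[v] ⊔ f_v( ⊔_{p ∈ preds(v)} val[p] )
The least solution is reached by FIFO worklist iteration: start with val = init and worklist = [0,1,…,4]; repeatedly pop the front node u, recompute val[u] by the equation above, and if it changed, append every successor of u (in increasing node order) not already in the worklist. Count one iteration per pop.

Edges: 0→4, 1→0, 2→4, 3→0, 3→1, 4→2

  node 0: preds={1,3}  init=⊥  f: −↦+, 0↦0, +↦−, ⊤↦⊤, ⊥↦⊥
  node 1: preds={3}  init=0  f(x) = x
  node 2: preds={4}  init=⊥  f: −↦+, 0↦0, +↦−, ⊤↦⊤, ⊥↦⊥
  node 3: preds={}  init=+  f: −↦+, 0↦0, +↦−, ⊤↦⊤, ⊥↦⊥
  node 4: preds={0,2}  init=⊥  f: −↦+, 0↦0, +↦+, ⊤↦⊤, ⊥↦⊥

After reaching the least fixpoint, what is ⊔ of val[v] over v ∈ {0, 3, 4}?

⊤

Trace (8 dequeues):
  [1] u=0 | in ⊤ | out ⊤ | prev ⊥ | push {}
  [2] u=1 | in + | out ⊤ | prev 0 | push {0}
  [3] u=2 | in ⊥ | out ⊥ | ==
  [4] u=3 | in ⊥ | out + | ==
  [5] u=4 | in ⊤ | out ⊤ | prev ⊥ | push {2}
  [6] u=0 | in ⊤ | out ⊤ | ==
  [7] u=2 | in ⊤ | out ⊤ | prev ⊥ | push {4}
  [8] u=4 | in ⊤ | out ⊤ | ==

Converged values:
  [0] ⊤
  [1] ⊤
  [2] ⊤
  [3] +
  [4] ⊤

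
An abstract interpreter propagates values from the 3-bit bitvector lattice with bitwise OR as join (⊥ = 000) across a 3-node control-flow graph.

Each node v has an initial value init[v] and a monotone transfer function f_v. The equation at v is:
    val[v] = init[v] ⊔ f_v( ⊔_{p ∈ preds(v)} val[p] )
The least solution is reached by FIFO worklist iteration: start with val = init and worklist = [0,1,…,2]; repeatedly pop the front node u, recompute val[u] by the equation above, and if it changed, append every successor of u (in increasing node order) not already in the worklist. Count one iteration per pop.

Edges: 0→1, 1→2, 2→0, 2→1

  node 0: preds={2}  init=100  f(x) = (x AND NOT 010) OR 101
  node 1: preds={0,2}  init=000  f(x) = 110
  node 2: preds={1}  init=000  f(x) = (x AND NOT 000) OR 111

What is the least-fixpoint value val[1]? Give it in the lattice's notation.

110

Trace (5 dequeues):
  [1] u=0 | in 000 | out 101 | prev 100 | push {}
  [2] u=1 | in 101 | out 110 | prev 000 | push {}
  [3] u=2 | in 110 | out 111 | prev 000 | push {0,1}
  [4] u=0 | in 111 | out 101 | ==
  [5] u=1 | in 111 | out 110 | ==

Converged values:
  [0] 101
  [1] 110
  [2] 111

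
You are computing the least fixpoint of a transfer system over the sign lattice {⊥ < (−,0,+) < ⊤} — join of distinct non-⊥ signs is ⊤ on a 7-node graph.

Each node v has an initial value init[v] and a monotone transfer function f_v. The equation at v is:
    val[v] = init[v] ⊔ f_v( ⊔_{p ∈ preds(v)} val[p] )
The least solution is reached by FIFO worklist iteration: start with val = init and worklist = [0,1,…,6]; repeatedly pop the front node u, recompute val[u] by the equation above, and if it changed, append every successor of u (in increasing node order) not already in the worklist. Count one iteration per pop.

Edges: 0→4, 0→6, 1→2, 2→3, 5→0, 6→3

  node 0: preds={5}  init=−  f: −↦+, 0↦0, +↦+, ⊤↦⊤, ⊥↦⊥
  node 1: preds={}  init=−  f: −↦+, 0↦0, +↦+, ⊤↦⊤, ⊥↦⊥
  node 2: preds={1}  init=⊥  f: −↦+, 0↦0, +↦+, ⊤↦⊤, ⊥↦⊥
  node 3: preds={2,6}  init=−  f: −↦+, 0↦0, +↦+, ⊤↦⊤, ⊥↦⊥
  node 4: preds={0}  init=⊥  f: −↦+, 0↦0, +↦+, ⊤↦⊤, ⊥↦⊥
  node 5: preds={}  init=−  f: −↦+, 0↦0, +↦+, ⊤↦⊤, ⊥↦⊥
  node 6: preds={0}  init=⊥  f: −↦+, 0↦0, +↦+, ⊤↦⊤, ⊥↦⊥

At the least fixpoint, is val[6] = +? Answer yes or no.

Worklist (8 pops):
  #1 pop 0: in=− → ⊤ (was −); enqueue []
  #2 pop 1: in=⊥ → − (no change)
  #3 pop 2: in=− → + (was ⊥); enqueue []
  #4 pop 3: in=+ → ⊤ (was −); enqueue []
  #5 pop 4: in=⊤ → ⊤ (was ⊥); enqueue []
  #6 pop 5: in=⊥ → − (no change)
  #7 pop 6: in=⊤ → ⊤ (was ⊥); enqueue [3]
  #8 pop 3: in=⊤ → ⊤ (no change)

Fixpoint:
  val[0] = ⊤
  val[1] = −
  val[2] = +
  val[3] = ⊤
  val[4] = ⊤
  val[5] = −
  val[6] = ⊤

no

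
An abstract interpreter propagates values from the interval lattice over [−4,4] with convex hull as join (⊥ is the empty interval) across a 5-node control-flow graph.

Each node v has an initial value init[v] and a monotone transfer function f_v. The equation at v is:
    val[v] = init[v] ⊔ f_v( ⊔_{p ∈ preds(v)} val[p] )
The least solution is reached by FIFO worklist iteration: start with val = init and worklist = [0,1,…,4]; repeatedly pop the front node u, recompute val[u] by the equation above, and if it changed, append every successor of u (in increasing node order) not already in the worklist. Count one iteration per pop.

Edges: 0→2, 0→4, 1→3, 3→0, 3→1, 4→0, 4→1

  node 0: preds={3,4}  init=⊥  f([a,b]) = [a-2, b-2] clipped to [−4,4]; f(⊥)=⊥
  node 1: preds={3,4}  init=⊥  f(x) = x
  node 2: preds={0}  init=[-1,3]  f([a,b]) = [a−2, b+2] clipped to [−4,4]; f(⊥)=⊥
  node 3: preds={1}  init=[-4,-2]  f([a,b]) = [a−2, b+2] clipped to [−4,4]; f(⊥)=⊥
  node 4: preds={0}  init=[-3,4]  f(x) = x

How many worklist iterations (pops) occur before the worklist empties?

Trace (7 dequeues):
  [1] u=0 | in [-4,4] | out [-4,2] | prev ⊥ | push {}
  [2] u=1 | in [-4,4] | out [-4,4] | prev ⊥ | push {}
  [3] u=2 | in [-4,2] | out [-4,4] | prev [-1,3] | push {}
  [4] u=3 | in [-4,4] | out [-4,4] | prev [-4,-2] | push {0,1}
  [5] u=4 | in [-4,2] | out [-4,4] | prev [-3,4] | push {}
  [6] u=0 | in [-4,4] | out [-4,2] | ==
  [7] u=1 | in [-4,4] | out [-4,4] | ==

Converged values:
  [0] [-4,2]
  [1] [-4,4]
  [2] [-4,4]
  [3] [-4,4]
  [4] [-4,4]

7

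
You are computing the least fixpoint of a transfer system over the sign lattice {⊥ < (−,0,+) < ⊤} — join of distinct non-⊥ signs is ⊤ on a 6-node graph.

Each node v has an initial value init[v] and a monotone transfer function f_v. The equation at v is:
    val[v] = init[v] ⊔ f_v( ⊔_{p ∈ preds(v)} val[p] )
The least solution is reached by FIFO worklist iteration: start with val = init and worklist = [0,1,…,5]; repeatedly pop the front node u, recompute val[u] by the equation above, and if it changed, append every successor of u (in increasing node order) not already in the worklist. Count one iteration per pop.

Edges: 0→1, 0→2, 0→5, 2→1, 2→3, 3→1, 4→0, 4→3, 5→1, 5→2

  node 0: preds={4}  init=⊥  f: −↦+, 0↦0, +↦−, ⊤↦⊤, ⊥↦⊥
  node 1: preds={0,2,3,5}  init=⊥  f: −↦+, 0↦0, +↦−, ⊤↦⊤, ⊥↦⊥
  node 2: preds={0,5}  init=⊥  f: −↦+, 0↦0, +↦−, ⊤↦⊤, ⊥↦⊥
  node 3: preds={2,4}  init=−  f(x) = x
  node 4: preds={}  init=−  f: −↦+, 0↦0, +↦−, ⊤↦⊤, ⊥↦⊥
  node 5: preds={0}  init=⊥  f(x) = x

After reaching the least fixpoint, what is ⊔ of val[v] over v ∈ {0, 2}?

Iteration log — 8 steps:
  step 1. node 0  ⊔preds=−  new=+  old=⊥  +wl: 
  step 2. node 1  ⊔preds=⊤  new=⊤  old=⊥  +wl: 
  step 3. node 2  ⊔preds=+  new=−  old=⊥  +wl: 1
  step 4. node 3  ⊔preds=−  new=−  stable
  step 5. node 4  ⊔preds=⊥  new=−  stable
  step 6. node 5  ⊔preds=+  new=+  old=⊥  +wl: 2
  step 7. node 1  ⊔preds=⊤  new=⊤  stable
  step 8. node 2  ⊔preds=+  new=−  stable

Least fixpoint reached:
  node 0: +
  node 1: ⊤
  node 2: −
  node 3: −
  node 4: −
  node 5: +

⊤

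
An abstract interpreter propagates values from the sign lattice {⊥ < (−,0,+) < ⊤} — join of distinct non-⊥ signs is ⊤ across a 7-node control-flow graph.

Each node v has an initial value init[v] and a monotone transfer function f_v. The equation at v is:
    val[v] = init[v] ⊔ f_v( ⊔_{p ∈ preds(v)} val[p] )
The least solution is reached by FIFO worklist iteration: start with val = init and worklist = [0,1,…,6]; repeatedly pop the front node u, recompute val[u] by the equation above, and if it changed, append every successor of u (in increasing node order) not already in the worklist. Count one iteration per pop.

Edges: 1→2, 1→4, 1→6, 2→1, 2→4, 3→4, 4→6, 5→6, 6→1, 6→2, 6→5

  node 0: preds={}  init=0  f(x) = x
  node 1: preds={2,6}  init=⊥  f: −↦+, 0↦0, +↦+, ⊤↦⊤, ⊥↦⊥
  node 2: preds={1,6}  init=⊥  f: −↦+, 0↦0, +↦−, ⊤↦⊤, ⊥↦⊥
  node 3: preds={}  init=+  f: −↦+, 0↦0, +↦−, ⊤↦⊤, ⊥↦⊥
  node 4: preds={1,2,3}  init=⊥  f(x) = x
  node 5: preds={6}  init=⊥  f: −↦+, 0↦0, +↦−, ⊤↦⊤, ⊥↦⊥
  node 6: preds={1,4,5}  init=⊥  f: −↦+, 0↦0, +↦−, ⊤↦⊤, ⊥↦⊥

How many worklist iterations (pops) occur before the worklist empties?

17

Trace (17 dequeues):
  [1] u=0 | in ⊥ | out 0 | ==
  [2] u=1 | in ⊥ | out ⊥ | ==
  [3] u=2 | in ⊥ | out ⊥ | ==
  [4] u=3 | in ⊥ | out + | ==
  [5] u=4 | in + | out + | prev ⊥ | push {}
  [6] u=5 | in ⊥ | out ⊥ | ==
  [7] u=6 | in + | out − | prev ⊥ | push {1,2,5}
  [8] u=1 | in − | out + | prev ⊥ | push {4,6}
  [9] u=2 | in ⊤ | out ⊤ | prev ⊥ | push {1}
  [10] u=5 | in − | out + | prev ⊥ | push {}
  [11] u=4 | in ⊤ | out ⊤ | prev + | push {}
  [12] u=6 | in ⊤ | out ⊤ | prev − | push {2,5}
  [13] u=1 | in ⊤ | out ⊤ | prev + | push {4,6}
  [14] u=2 | in ⊤ | out ⊤ | ==
  [15] u=5 | in ⊤ | out ⊤ | prev + | push {}
  [16] u=4 | in ⊤ | out ⊤ | ==
  [17] u=6 | in ⊤ | out ⊤ | ==

Converged values:
  [0] 0
  [1] ⊤
  [2] ⊤
  [3] +
  [4] ⊤
  [5] ⊤
  [6] ⊤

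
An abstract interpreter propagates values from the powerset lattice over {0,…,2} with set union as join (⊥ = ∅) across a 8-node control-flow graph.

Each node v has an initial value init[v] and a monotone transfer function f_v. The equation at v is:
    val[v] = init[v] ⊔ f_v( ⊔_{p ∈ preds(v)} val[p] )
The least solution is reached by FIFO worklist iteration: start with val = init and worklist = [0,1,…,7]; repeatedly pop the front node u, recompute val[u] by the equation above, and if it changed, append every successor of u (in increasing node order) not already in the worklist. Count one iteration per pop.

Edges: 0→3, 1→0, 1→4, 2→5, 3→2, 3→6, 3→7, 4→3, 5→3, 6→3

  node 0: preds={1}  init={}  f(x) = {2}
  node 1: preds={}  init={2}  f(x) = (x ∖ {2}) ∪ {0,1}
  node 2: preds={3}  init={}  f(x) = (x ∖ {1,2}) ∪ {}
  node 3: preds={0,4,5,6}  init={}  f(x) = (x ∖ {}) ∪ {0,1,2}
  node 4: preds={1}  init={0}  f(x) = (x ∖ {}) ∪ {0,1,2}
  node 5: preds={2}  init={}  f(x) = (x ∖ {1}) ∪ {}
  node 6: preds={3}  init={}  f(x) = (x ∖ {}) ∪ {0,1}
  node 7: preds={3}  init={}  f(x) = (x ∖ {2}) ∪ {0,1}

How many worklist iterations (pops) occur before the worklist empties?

13

Worklist (13 pops):
  #1 pop 0: in={2} → {2} (was {}); enqueue []
  #2 pop 1: in={} → {0,1,2} (was {2}); enqueue [0]
  #3 pop 2: in={} → {} (no change)
  #4 pop 3: in={0,2} → {0,1,2} (was {}); enqueue [2]
  #5 pop 4: in={0,1,2} → {0,1,2} (was {0}); enqueue [3]
  #6 pop 5: in={} → {} (no change)
  #7 pop 6: in={0,1,2} → {0,1,2} (was {}); enqueue []
  #8 pop 7: in={0,1,2} → {0,1} (was {}); enqueue []
  #9 pop 0: in={0,1,2} → {2} (no change)
  #10 pop 2: in={0,1,2} → {0} (was {}); enqueue [5]
  #11 pop 3: in={0,1,2} → {0,1,2} (no change)
  #12 pop 5: in={0} → {0} (was {}); enqueue [3]
  #13 pop 3: in={0,1,2} → {0,1,2} (no change)

Fixpoint:
  val[0] = {2}
  val[1] = {0,1,2}
  val[2] = {0}
  val[3] = {0,1,2}
  val[4] = {0,1,2}
  val[5] = {0}
  val[6] = {0,1,2}
  val[7] = {0,1}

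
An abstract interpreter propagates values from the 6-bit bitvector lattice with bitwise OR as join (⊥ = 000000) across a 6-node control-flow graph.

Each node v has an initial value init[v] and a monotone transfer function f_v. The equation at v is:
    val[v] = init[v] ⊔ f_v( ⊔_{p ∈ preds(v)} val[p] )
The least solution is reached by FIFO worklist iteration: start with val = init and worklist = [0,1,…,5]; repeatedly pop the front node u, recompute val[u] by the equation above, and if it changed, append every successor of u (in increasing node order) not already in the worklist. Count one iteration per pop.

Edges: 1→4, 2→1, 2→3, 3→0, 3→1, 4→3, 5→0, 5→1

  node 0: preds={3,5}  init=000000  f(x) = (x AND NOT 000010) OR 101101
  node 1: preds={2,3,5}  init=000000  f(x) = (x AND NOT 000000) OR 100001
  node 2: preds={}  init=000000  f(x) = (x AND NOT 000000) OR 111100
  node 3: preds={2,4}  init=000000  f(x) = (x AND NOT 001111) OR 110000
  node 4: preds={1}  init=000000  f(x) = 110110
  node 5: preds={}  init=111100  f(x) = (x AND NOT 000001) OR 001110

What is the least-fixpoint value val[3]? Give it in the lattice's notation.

Worklist (10 pops):
  #1 pop 0: in=111100 → 111101 (was 000000); enqueue []
  #2 pop 1: in=111100 → 111101 (was 000000); enqueue []
  #3 pop 2: in=000000 → 111100 (was 000000); enqueue [1]
  #4 pop 3: in=111100 → 110000 (was 000000); enqueue [0]
  #5 pop 4: in=111101 → 110110 (was 000000); enqueue [3]
  #6 pop 5: in=000000 → 111110 (was 111100); enqueue []
  #7 pop 1: in=111110 → 111111 (was 111101); enqueue [4]
  #8 pop 0: in=111110 → 111101 (no change)
  #9 pop 3: in=111110 → 110000 (no change)
  #10 pop 4: in=111111 → 110110 (no change)

Fixpoint:
  val[0] = 111101
  val[1] = 111111
  val[2] = 111100
  val[3] = 110000
  val[4] = 110110
  val[5] = 111110

110000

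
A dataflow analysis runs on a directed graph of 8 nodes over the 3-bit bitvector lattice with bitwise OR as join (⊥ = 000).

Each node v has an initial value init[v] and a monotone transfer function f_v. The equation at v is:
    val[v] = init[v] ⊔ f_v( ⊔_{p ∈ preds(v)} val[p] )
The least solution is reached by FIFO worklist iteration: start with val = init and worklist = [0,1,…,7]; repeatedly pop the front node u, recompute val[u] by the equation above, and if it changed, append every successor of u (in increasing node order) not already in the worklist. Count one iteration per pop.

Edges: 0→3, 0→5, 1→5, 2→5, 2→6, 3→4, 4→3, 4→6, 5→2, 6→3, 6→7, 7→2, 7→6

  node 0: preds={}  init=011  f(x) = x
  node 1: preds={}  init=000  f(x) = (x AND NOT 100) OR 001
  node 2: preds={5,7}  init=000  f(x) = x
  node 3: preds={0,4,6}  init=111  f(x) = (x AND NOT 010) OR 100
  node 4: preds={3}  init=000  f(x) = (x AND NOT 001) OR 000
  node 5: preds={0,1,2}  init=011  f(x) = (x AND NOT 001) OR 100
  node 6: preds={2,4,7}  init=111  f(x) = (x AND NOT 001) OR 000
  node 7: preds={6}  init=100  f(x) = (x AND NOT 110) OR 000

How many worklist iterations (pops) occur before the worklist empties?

11

Worklist (11 pops):
  #1 pop 0: in=000 → 011 (no change)
  #2 pop 1: in=000 → 001 (was 000); enqueue []
  #3 pop 2: in=111 → 111 (was 000); enqueue []
  #4 pop 3: in=111 → 111 (no change)
  #5 pop 4: in=111 → 110 (was 000); enqueue [3]
  #6 pop 5: in=111 → 111 (was 011); enqueue [2]
  #7 pop 6: in=111 → 111 (no change)
  #8 pop 7: in=111 → 101 (was 100); enqueue [6]
  #9 pop 3: in=111 → 111 (no change)
  #10 pop 2: in=111 → 111 (no change)
  #11 pop 6: in=111 → 111 (no change)

Fixpoint:
  val[0] = 011
  val[1] = 001
  val[2] = 111
  val[3] = 111
  val[4] = 110
  val[5] = 111
  val[6] = 111
  val[7] = 101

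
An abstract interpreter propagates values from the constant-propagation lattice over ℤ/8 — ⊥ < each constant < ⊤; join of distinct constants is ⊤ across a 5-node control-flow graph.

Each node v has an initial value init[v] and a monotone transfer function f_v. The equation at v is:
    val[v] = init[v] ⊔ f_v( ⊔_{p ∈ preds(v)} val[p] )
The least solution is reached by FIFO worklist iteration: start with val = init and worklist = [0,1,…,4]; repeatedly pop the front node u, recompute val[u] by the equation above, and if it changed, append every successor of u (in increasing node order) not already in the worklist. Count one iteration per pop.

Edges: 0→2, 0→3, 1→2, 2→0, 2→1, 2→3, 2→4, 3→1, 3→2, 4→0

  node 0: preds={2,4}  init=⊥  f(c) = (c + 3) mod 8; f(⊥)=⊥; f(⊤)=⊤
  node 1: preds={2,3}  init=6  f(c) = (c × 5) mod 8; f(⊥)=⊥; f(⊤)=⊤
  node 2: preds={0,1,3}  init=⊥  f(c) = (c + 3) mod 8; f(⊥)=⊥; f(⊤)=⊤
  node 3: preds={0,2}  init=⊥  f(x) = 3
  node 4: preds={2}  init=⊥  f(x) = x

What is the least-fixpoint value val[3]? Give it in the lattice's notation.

3

Trace (15 dequeues):
  [1] u=0 | in ⊥ | out ⊥ | ==
  [2] u=1 | in ⊥ | out 6 | ==
  [3] u=2 | in 6 | out 1 | prev ⊥ | push {0,1}
  [4] u=3 | in 1 | out 3 | prev ⊥ | push {2}
  [5] u=4 | in 1 | out 1 | prev ⊥ | push {}
  [6] u=0 | in 1 | out 4 | prev ⊥ | push {3}
  [7] u=1 | in ⊤ | out ⊤ | prev 6 | push {}
  [8] u=2 | in ⊤ | out ⊤ | prev 1 | push {0,1,4}
  [9] u=3 | in ⊤ | out 3 | ==
  [10] u=0 | in ⊤ | out ⊤ | prev 4 | push {2,3}
  [11] u=1 | in ⊤ | out ⊤ | ==
  [12] u=4 | in ⊤ | out ⊤ | prev 1 | push {0}
  [13] u=2 | in ⊤ | out ⊤ | ==
  [14] u=3 | in ⊤ | out 3 | ==
  [15] u=0 | in ⊤ | out ⊤ | ==

Converged values:
  [0] ⊤
  [1] ⊤
  [2] ⊤
  [3] 3
  [4] ⊤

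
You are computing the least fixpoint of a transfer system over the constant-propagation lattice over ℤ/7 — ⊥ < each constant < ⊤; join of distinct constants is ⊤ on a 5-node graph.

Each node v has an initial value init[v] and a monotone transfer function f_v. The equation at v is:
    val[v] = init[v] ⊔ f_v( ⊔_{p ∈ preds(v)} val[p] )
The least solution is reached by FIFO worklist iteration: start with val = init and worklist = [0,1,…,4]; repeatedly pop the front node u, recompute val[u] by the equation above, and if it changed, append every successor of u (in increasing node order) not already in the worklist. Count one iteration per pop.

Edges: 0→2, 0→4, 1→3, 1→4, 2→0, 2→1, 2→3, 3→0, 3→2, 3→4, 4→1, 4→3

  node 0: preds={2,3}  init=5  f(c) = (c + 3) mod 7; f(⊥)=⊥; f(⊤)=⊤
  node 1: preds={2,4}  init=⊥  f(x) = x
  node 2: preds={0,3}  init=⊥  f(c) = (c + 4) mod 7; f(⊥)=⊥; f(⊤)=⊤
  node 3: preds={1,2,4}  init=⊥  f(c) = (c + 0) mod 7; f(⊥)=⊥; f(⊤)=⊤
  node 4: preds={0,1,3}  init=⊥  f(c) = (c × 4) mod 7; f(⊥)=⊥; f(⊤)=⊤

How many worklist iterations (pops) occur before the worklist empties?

14

Iteration log — 14 steps:
  step 1. node 0  ⊔preds=⊥  new=5  stable
  step 2. node 1  ⊔preds=⊥  new=⊥  stable
  step 3. node 2  ⊔preds=5  new=2  old=⊥  +wl: 0,1
  step 4. node 3  ⊔preds=2  new=2  old=⊥  +wl: 2
  step 5. node 4  ⊔preds=⊤  new=⊤  old=⊥  +wl: 3
  step 6. node 0  ⊔preds=2  new=5  stable
  step 7. node 1  ⊔preds=⊤  new=⊤  old=⊥  +wl: 4
  step 8. node 2  ⊔preds=⊤  new=⊤  old=2  +wl: 0,1
  step 9. node 3  ⊔preds=⊤  new=⊤  old=2  +wl: 2
  step 10. node 4  ⊔preds=⊤  new=⊤  stable
  step 11. node 0  ⊔preds=⊤  new=⊤  old=5  +wl: 4
  step 12. node 1  ⊔preds=⊤  new=⊤  stable
  step 13. node 2  ⊔preds=⊤  new=⊤  stable
  step 14. node 4  ⊔preds=⊤  new=⊤  stable

Least fixpoint reached:
  node 0: ⊤
  node 1: ⊤
  node 2: ⊤
  node 3: ⊤
  node 4: ⊤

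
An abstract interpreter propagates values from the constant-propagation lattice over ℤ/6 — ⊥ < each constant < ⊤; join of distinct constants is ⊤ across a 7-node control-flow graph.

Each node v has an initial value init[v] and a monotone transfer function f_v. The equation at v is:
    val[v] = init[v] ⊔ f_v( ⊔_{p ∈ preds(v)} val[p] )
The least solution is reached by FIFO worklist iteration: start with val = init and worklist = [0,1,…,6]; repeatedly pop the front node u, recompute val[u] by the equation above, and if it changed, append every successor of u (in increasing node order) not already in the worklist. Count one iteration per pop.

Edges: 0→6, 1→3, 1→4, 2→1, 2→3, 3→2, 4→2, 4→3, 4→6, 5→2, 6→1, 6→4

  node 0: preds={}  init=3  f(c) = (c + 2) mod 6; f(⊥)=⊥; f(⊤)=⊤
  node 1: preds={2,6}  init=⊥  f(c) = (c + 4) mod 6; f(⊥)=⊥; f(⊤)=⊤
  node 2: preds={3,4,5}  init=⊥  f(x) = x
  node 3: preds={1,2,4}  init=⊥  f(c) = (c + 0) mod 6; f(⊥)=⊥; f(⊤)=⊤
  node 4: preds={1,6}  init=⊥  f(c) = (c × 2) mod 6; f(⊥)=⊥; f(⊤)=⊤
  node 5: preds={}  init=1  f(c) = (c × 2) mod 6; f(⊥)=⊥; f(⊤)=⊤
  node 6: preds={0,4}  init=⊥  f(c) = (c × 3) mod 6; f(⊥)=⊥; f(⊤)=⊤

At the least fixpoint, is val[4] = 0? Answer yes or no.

Worklist (16 pops):
  #1 pop 0: in=⊥ → 3 (no change)
  #2 pop 1: in=⊥ → ⊥ (no change)
  #3 pop 2: in=1 → 1 (was ⊥); enqueue [1]
  #4 pop 3: in=1 → 1 (was ⊥); enqueue [2]
  #5 pop 4: in=⊥ → ⊥ (no change)
  #6 pop 5: in=⊥ → 1 (no change)
  #7 pop 6: in=3 → 3 (was ⊥); enqueue [4]
  #8 pop 1: in=⊤ → ⊤ (was ⊥); enqueue [3]
  #9 pop 2: in=1 → 1 (no change)
  #10 pop 4: in=⊤ → ⊤ (was ⊥); enqueue [2,6]
  #11 pop 3: in=⊤ → ⊤ (was 1); enqueue []
  #12 pop 2: in=⊤ → ⊤ (was 1); enqueue [1,3]
  #13 pop 6: in=⊤ → ⊤ (was 3); enqueue [4]
  #14 pop 1: in=⊤ → ⊤ (no change)
  #15 pop 3: in=⊤ → ⊤ (no change)
  #16 pop 4: in=⊤ → ⊤ (no change)

Fixpoint:
  val[0] = 3
  val[1] = ⊤
  val[2] = ⊤
  val[3] = ⊤
  val[4] = ⊤
  val[5] = 1
  val[6] = ⊤

no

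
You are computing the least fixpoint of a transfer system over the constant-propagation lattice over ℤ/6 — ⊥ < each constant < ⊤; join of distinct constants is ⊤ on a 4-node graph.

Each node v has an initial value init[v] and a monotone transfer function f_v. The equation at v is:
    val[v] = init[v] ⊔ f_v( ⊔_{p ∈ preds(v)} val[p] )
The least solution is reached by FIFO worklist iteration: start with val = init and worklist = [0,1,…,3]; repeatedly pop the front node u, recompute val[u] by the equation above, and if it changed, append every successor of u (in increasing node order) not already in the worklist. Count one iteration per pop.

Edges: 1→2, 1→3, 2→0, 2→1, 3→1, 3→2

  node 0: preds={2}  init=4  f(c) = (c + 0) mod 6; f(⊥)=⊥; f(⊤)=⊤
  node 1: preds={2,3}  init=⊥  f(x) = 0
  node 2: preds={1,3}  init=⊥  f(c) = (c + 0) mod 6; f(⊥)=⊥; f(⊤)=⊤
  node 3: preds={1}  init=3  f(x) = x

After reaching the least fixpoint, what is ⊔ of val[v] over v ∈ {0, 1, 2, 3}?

⊤

Iteration log — 7 steps:
  step 1. node 0  ⊔preds=⊥  new=4  stable
  step 2. node 1  ⊔preds=3  new=0  old=⊥  +wl: 
  step 3. node 2  ⊔preds=⊤  new=⊤  old=⊥  +wl: 0,1
  step 4. node 3  ⊔preds=0  new=⊤  old=3  +wl: 2
  step 5. node 0  ⊔preds=⊤  new=⊤  old=4  +wl: 
  step 6. node 1  ⊔preds=⊤  new=0  stable
  step 7. node 2  ⊔preds=⊤  new=⊤  stable

Least fixpoint reached:
  node 0: ⊤
  node 1: 0
  node 2: ⊤
  node 3: ⊤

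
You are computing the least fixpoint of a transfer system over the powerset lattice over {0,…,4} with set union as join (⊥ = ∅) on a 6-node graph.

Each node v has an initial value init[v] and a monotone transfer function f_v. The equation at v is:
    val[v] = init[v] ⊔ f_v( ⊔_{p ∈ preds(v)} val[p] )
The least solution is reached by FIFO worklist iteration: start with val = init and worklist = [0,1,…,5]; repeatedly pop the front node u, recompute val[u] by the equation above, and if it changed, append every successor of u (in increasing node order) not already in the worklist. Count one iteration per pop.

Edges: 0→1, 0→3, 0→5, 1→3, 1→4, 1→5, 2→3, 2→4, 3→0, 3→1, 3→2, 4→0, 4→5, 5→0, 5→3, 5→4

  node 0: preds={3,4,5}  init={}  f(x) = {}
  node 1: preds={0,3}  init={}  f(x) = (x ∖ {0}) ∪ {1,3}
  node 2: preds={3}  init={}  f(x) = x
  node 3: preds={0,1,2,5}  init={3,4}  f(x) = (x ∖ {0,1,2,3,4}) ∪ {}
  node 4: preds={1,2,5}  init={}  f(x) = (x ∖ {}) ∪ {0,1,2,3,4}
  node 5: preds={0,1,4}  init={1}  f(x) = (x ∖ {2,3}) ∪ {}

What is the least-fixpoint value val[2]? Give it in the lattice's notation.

Iteration log — 9 steps:
  step 1. node 0  ⊔preds={1,3,4}  new={}  stable
  step 2. node 1  ⊔preds={3,4}  new={1,3,4}  old={}  +wl: 
  step 3. node 2  ⊔preds={3,4}  new={3,4}  old={}  +wl: 
  step 4. node 3  ⊔preds={1,3,4}  new={3,4}  stable
  step 5. node 4  ⊔preds={1,3,4}  new={0,1,2,3,4}  old={}  +wl: 0
  step 6. node 5  ⊔preds={0,1,2,3,4}  new={0,1,4}  old={1}  +wl: 3,4
  step 7. node 0  ⊔preds={0,1,2,3,4}  new={}  stable
  step 8. node 3  ⊔preds={0,1,3,4}  new={3,4}  stable
  step 9. node 4  ⊔preds={0,1,3,4}  new={0,1,2,3,4}  stable

Least fixpoint reached:
  node 0: {}
  node 1: {1,3,4}
  node 2: {3,4}
  node 3: {3,4}
  node 4: {0,1,2,3,4}
  node 5: {0,1,4}

{3,4}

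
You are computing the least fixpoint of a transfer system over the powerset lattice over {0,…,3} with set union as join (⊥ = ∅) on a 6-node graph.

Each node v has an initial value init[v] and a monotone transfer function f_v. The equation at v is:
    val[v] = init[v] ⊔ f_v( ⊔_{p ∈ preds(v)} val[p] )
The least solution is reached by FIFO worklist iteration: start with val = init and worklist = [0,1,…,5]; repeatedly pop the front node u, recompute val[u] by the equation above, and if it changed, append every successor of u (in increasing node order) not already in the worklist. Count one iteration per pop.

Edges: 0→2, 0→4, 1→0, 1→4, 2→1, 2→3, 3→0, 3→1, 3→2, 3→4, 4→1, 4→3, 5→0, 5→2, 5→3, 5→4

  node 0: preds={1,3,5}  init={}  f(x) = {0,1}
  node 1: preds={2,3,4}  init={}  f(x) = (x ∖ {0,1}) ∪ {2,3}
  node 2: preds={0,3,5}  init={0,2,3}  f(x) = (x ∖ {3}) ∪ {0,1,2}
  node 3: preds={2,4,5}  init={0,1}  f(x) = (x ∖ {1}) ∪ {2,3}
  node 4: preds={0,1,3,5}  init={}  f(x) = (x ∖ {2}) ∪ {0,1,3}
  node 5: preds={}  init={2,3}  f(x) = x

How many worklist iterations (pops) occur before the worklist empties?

10

Worklist (10 pops):
  #1 pop 0: in={0,1,2,3} → {0,1} (was {}); enqueue []
  #2 pop 1: in={0,1,2,3} → {2,3} (was {}); enqueue [0]
  #3 pop 2: in={0,1,2,3} → {0,1,2,3} (was {0,2,3}); enqueue [1]
  #4 pop 3: in={0,1,2,3} → {0,1,2,3} (was {0,1}); enqueue [2]
  #5 pop 4: in={0,1,2,3} → {0,1,3} (was {}); enqueue [3]
  #6 pop 5: in={} → {2,3} (no change)
  #7 pop 0: in={0,1,2,3} → {0,1} (no change)
  #8 pop 1: in={0,1,2,3} → {2,3} (no change)
  #9 pop 2: in={0,1,2,3} → {0,1,2,3} (no change)
  #10 pop 3: in={0,1,2,3} → {0,1,2,3} (no change)

Fixpoint:
  val[0] = {0,1}
  val[1] = {2,3}
  val[2] = {0,1,2,3}
  val[3] = {0,1,2,3}
  val[4] = {0,1,3}
  val[5] = {2,3}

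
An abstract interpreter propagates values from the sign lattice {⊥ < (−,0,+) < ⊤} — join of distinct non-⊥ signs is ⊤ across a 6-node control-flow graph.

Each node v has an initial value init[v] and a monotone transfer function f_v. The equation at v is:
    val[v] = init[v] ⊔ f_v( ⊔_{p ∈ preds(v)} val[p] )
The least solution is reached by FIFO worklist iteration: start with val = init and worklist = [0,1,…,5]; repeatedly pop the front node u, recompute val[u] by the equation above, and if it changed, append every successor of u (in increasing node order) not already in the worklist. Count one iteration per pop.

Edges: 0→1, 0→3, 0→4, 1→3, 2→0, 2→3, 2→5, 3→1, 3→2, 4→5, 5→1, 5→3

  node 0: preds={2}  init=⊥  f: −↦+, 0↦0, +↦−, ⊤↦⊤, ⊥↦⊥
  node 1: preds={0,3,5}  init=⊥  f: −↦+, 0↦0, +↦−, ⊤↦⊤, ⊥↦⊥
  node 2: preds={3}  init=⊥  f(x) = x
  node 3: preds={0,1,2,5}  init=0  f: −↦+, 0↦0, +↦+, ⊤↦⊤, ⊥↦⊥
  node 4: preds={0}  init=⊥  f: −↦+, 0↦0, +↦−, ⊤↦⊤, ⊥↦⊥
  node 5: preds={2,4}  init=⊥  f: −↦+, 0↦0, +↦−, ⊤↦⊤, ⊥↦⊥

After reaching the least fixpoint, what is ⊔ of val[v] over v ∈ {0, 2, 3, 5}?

0

Worklist (11 pops):
  #1 pop 0: in=⊥ → ⊥ (no change)
  #2 pop 1: in=0 → 0 (was ⊥); enqueue []
  #3 pop 2: in=0 → 0 (was ⊥); enqueue [0]
  #4 pop 3: in=0 → 0 (no change)
  #5 pop 4: in=⊥ → ⊥ (no change)
  #6 pop 5: in=0 → 0 (was ⊥); enqueue [1,3]
  #7 pop 0: in=0 → 0 (was ⊥); enqueue [4]
  #8 pop 1: in=0 → 0 (no change)
  #9 pop 3: in=0 → 0 (no change)
  #10 pop 4: in=0 → 0 (was ⊥); enqueue [5]
  #11 pop 5: in=0 → 0 (no change)

Fixpoint:
  val[0] = 0
  val[1] = 0
  val[2] = 0
  val[3] = 0
  val[4] = 0
  val[5] = 0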